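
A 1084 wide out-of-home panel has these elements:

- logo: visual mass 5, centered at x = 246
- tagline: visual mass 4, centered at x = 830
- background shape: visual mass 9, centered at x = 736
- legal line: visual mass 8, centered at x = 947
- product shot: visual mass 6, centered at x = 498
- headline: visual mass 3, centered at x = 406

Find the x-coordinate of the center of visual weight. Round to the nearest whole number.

x ≈ 656

Σw = 5 + 4 + 9 + 8 + 6 + 3 = 35.
x: moment 22956 / weight 35 ≈ 655.89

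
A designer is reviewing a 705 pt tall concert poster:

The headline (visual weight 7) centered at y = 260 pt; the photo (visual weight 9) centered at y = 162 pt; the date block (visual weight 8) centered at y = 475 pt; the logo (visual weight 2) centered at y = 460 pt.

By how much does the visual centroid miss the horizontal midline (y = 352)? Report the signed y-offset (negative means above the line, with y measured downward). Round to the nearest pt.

≈ -44 pt

Σw = 7 + 9 + 8 + 2 = 26.
y-moment: 7·260 + 9·162 + 8·475 + 2·460 = 7998; centroid 7998/26 ≈ 307.62.
Difference: 307.62 − 352 ≈ -44.38.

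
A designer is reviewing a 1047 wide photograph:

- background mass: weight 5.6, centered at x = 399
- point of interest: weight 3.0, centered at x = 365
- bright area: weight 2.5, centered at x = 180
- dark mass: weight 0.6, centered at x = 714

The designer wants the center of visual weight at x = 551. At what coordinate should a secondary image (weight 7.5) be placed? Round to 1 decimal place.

x ≈ 849.5

With the secondary image, Σw becomes 5.6 + 3.0 + 2.5 + 0.6 + 7.5 = 19.2.
x: target moment 19.2×551 = 10579.2; current 5.6·399 + 3.0·365 + 2.5·180 + 0.6·714 = 4207.8; the secondary image supplies 6371.4, so x = 6371.4/7.5 ≈ 849.52.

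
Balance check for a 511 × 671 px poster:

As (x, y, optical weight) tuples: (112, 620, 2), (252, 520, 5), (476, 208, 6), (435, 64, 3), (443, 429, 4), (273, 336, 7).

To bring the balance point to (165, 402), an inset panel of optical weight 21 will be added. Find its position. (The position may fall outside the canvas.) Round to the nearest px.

(-67, 474)

New total weight: (2 + 5 + 6 + 3 + 4 + 7) + 21 = 48.
x: target moment 48×165 = 7920; current 2·112 + 5·252 + 6·476 + 3·435 + 4·443 + 7·273 = 9328; the inset panel supplies -1408, so x = -1408/21 ≈ -67.05.
y: target moment 48×402 = 19296; current 2·620 + 5·520 + 6·208 + 3·64 + 4·429 + 7·336 = 9348; the inset panel supplies 9948, so y = 9948/21 ≈ 473.71.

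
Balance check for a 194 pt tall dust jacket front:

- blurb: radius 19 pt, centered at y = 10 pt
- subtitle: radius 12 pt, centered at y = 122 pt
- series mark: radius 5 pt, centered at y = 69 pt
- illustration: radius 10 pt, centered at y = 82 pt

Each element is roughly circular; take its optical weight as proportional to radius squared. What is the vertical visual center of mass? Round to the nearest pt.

Weights ∝ r²: blurb 19² = 361, subtitle 12² = 144, series mark 5² = 25, illustration 10² = 100; Σw = 630.
Σw·y = 361·10 + 144·122 + 25·69 + 100·82 = 31103, so ȳ = 31103/630 ≈ 49.37.

y ≈ 49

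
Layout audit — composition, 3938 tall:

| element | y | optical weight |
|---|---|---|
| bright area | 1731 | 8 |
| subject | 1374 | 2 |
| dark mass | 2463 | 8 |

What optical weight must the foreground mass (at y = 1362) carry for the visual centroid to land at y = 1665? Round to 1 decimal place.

w ≈ 20.9

Fixed elements: Σw = 8 + 2 + 8 = 18, Σw·y = 8·1731 + 2·1374 + 8·2463 = 36300.
For the centroid to hit 1665: (36300 + w·1362) / (18 + w) = 1665.
Rearranging, w·(1362 − 1665) = 1665·18 − 36300 = -6330, so w ≈ -6330/-303 = 20.89.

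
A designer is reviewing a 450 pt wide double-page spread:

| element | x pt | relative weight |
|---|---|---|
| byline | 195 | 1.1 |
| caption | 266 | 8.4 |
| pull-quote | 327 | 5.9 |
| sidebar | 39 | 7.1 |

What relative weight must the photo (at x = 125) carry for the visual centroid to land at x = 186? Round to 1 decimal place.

w ≈ 7.7

Fixed elements: Σw = 1.1 + 8.4 + 5.9 + 7.1 = 22.5, Σw·x = 1.1·195 + 8.4·266 + 5.9·327 + 7.1·39 = 4655.1.
Balance at x = 186 requires (4655.1 + w·125) / (22.5 + w) = 186.
So w = (186·22.5 − 4655.1)/(125 − 186) = -470.1/-61 ≈ 7.71.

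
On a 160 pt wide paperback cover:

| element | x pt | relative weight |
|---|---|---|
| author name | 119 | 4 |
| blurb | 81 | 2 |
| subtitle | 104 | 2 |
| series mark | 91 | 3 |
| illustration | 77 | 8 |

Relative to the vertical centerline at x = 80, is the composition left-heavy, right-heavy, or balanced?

right-heavy

Σw = 4 + 2 + 2 + 3 + 8 = 19.
x: (4·119 + 2·81 + 2·104 + 3·91 + 8·77) / 19 = 1735 / 19 ≈ 91.32
91.3 lies right of the midline 80, so the layout is right-heavy.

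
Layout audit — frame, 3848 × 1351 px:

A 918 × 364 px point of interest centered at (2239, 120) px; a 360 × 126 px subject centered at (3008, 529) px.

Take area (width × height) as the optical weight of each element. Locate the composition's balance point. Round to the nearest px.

Taking area as weight: point of interest 918·364 = 334152, subject 360·126 = 45360. Sum 379512.
Σw·x = 334152·2239 + 45360·3008 = 884609208, so x̄ = 884609208/379512 ≈ 2330.91.
Σw·y = 334152·120 + 45360·529 = 64093680, so ȳ = 64093680/379512 ≈ 168.88.

(2331, 169)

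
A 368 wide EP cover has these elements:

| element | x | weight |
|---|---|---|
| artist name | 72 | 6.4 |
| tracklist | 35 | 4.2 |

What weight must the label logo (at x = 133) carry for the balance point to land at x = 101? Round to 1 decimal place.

Fixed elements: Σw = 6.4 + 4.2 = 10.6, Σw·x = 6.4·72 + 4.2·35 = 607.8.
Balance at x = 101 requires (607.8 + w·133) / (10.6 + w) = 101.
Rearranging, w·(133 − 101) = 101·10.6 − 607.8 = 462.8, so w ≈ 462.8/32 = 14.46.

w ≈ 14.5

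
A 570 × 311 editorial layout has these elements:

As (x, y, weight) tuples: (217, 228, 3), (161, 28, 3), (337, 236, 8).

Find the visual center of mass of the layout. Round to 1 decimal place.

(273.6, 189.7)

Σw = 3 + 3 + 8 = 14.
x: (3·217 + 3·161 + 8·337) / 14 = 3830 / 14 ≈ 273.57
y: (3·228 + 3·28 + 8·236) / 14 = 2656 / 14 ≈ 189.71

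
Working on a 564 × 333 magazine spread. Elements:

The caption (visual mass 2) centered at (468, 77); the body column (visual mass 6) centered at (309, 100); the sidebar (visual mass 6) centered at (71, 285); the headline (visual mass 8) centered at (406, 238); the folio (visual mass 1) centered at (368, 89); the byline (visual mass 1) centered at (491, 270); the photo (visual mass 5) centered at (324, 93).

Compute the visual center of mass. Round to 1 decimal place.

(308.4, 179.0)

Σw = 2 + 6 + 6 + 8 + 1 + 1 + 5 = 29.
Σw·x = 8943; x̄ = 8943/29 ≈ 308.38.
y: moment 5192 / weight 29 ≈ 179.03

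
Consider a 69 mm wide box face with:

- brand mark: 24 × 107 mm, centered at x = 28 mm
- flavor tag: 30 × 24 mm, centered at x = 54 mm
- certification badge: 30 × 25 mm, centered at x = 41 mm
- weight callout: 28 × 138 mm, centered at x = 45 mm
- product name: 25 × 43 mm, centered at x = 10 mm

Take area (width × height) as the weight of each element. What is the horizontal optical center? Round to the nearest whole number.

x ≈ 36

Areas → weights: brand mark 24·107 = 2568, flavor tag 30·24 = 720, certification badge 30·25 = 750, weight callout 28·138 = 3864, product name 25·43 = 1075; Σw = 8977.
x-moment: 2568·28 + 720·54 + 750·41 + 3864·45 + 1075·10 = 326164; centroid 326164/8977 ≈ 36.33.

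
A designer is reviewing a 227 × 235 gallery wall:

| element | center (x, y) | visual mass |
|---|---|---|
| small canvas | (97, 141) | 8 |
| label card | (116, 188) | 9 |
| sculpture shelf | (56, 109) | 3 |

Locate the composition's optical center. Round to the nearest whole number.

(99, 157)

Σw = 8 + 9 + 3 = 20.
Σw·x = 8·97 + 9·116 + 3·56 = 1988, so x̄ = 1988/20 ≈ 99.40.
Σw·y = 8·141 + 9·188 + 3·109 = 3147, so ȳ = 3147/20 ≈ 157.35.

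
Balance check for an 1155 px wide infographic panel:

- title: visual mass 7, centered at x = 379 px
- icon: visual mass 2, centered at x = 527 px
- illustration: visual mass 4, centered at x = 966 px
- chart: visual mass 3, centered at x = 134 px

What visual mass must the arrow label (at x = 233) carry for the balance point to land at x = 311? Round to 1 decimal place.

w ≈ 38.4

Fixed elements: Σw = 7 + 2 + 4 + 3 = 16, Σw·x = 7·379 + 2·527 + 4·966 + 3·134 = 7973.
Balance at x = 311 requires (7973 + w·233) / (16 + w) = 311.
Rearranging, w·(233 − 311) = 311·16 − 7973 = -2997, so w ≈ -2997/-78 = 38.42.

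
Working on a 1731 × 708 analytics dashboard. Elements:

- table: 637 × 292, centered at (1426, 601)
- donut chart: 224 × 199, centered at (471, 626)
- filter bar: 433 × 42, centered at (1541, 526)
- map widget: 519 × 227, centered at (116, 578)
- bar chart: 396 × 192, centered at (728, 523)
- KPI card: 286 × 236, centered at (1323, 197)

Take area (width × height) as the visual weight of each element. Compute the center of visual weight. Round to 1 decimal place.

Areas: table 637·292 = 186004, donut chart 224·199 = 44576, filter bar 433·42 = 18186, map widget 519·227 = 117813, bar chart 396·192 = 76032, KPI card 286·236 = 67496. Total weight = 510107.
Σw·x = 186004·1426 + 44576·471 + 18186·1541 + 117813·116 + 76032·728 + 67496·1323 = 472576438, so x̄ = 472576438/510107 ≈ 926.43.
Σw·y = 186004·601 + 44576·626 + 18186·526 + 117813·578 + 76032·523 + 67496·197 = 270416178, so ȳ = 270416178/510107 ≈ 530.12.

(926.4, 530.1)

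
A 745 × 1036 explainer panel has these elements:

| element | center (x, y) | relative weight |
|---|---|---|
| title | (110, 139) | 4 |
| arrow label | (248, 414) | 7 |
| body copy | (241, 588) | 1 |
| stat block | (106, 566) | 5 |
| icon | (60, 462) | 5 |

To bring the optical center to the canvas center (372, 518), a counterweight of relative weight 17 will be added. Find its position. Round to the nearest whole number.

(662, 648)

With the counterweight, Σw becomes 4 + 7 + 1 + 5 + 5 + 17 = 39.
x: target moment 39×372 = 14508; current 4·110 + 7·248 + 1·241 + 5·106 + 5·60 = 3247; the counterweight supplies 11261, so x = 11261/17 ≈ 662.41.
y: target moment 39×518 = 20202; current 4·139 + 7·414 + 1·588 + 5·566 + 5·462 = 9182; the counterweight supplies 11020, so y = 11020/17 ≈ 648.24.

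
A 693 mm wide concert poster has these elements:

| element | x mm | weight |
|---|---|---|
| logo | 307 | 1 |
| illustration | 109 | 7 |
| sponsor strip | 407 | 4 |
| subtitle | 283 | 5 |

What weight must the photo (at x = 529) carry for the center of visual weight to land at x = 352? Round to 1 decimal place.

Existing Σw = 17 (1 + 7 + 4 + 5); existing moment 1·307 + 7·109 + 4·407 + 5·283 = 4113.
Balance at x = 352 requires (4113 + w·529) / (17 + w) = 352.
So w = (352·17 − 4113)/(529 − 352) = 1871/177 ≈ 10.57.

w ≈ 10.6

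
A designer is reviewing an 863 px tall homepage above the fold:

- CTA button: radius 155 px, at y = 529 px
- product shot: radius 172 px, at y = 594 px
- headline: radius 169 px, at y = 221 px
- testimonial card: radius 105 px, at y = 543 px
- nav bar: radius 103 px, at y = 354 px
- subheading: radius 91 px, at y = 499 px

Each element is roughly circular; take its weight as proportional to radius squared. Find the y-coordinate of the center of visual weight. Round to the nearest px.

r² weights: CTA button 155² = 24025, product shot 172² = 29584, headline 169² = 28561, testimonial card 105² = 11025, nav bar 103² = 10609, subheading 91² = 8281. Total = 112085.
y: moment 50468482 / weight 112085 ≈ 450.27

y ≈ 450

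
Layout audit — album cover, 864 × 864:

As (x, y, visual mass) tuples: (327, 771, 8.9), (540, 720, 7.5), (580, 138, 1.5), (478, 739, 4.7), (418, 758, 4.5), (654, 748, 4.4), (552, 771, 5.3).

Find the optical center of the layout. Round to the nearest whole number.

(483, 726)

Weights sum to 8.9 + 7.5 + 1.5 + 4.7 + 4.5 + 4.4 + 5.3 = 36.8.
x: (8.9·327 + 7.5·540 + 1.5·580 + 4.7·478 + 4.5·418 + 4.4·654 + 5.3·552) / 36.8 = 17761.1 / 36.8 ≈ 482.64
y: (8.9·771 + 7.5·720 + 1.5·138 + 4.7·739 + 4.5·758 + 4.4·748 + 5.3·771) / 36.8 = 26730.7 / 36.8 ≈ 726.38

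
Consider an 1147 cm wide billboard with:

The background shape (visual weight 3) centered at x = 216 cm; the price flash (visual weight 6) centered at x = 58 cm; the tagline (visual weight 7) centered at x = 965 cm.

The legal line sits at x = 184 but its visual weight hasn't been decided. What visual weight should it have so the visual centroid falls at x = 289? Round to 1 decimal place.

w ≈ 29.8

Fixed elements: Σw = 3 + 6 + 7 = 16, Σw·x = 3·216 + 6·58 + 7·965 = 7751.
For the centroid to hit 289: (7751 + w·184) / (16 + w) = 289.
So w = (289·16 − 7751)/(184 − 289) = -3127/-105 ≈ 29.78.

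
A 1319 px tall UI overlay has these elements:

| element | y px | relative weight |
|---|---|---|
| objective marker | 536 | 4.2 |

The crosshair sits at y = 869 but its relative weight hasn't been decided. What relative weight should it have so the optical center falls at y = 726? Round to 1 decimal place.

Known: weight 4.2 with moment 4.2·536 = 2251.2.
Set Σw·y/Σw = 726: (2251.2 + 869w) = 726·(4.2 + w).
Solving: w = (726·4.2 − 2251.2) / (869 − 726) = 798.0 / 143 ≈ 5.58.

w ≈ 5.6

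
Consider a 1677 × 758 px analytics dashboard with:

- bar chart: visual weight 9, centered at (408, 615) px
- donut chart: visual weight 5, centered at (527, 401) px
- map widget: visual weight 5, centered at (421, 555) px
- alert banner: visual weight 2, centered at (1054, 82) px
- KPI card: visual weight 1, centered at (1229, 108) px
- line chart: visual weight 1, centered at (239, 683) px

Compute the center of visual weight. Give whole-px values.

Total weight = 9 + 5 + 5 + 2 + 1 + 1 = 23.
x: moment 11988 / weight 23 ≈ 521.22
y: moment 11270 / weight 23 ≈ 490.00

(521, 490)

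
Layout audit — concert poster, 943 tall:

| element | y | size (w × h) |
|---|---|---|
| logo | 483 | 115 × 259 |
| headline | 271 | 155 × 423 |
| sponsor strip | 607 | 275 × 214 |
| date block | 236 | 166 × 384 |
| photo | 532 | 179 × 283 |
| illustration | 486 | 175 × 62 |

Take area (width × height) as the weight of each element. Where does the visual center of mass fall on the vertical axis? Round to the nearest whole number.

Areas: logo 115·259 = 29785, headline 155·423 = 65565, sponsor strip 275·214 = 58850, date block 166·384 = 63744, photo 179·283 = 50657, illustration 175·62 = 10850. Total weight = 279451.
Σw·y = 29785·483 + 65565·271 + 58850·607 + 63744·236 + 50657·532 + 10850·486 = 115142428, so ȳ = 115142428/279451 ≈ 412.03.

y ≈ 412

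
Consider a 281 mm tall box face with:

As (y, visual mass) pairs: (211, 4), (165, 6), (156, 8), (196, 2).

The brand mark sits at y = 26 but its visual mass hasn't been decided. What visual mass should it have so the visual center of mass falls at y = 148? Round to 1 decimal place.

Existing Σw = 20 (4 + 6 + 8 + 2); existing moment 4·211 + 6·165 + 8·156 + 2·196 = 3474.
Balance at y = 148 requires (3474 + w·26) / (20 + w) = 148.
Rearranging, w·(26 − 148) = 148·20 − 3474 = -514, so w ≈ -514/-122 = 4.21.

w ≈ 4.2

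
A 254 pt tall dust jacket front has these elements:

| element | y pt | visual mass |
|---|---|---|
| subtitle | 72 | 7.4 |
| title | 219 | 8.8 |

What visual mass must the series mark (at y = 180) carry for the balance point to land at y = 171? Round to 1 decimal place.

w ≈ 34.5

Known weights sum to 7.4 + 8.8 = 16.2; their moment is 7.4·72 + 8.8·219 = 2460.0.
Set Σw·y/Σw = 171: (2460.0 + 180w) = 171·(16.2 + w).
Rearranging, w·(180 − 171) = 171·16.2 − 2460.0 = 310.2, so w ≈ 310.2/9 = 34.47.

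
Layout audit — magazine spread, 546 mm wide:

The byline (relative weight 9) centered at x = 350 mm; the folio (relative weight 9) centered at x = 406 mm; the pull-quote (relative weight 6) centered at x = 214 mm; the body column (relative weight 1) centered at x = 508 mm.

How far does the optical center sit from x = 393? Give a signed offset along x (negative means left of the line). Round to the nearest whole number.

≈ -49 mm

Total weight = 9 + 9 + 6 + 1 = 25.
x: (9·350 + 9·406 + 6·214 + 1·508) / 25 = 8596 / 25 ≈ 343.84
Difference: 343.84 − 393 ≈ -49.16.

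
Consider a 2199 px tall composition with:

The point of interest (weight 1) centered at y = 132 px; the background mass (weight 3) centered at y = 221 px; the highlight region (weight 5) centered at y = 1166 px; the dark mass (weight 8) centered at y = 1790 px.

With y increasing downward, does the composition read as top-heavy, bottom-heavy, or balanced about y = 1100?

Σw = 1 + 3 + 5 + 8 = 17.
y: (1·132 + 3·221 + 5·1166 + 8·1790) / 17 = 20945 / 17 ≈ 1232.06
Since 1232.1 is below (larger y than) 1100, the composition reads bottom-heavy.

bottom-heavy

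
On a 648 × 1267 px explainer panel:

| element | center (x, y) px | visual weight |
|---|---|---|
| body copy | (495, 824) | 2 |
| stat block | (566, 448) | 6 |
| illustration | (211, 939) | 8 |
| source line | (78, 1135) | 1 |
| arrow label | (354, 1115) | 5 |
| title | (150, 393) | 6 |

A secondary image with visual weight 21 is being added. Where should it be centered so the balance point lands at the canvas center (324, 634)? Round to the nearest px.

(336, 483)

After adding the secondary image, total weight = 2 + 6 + 8 + 1 + 5 + 6 + 21 = 49.
x: need Σw·x = 49·324 = 15876. Existing = 2·495 + 6·566 + 8·211 + 1·78 + 5·354 + 6·150 = 8822. Remainder 7054 / 21 ≈ 335.90.
y: need Σw·y = 49·634 = 31066. Existing = 2·824 + 6·448 + 8·939 + 1·1135 + 5·1115 + 6·393 = 20916. Remainder 10150 / 21 ≈ 483.33.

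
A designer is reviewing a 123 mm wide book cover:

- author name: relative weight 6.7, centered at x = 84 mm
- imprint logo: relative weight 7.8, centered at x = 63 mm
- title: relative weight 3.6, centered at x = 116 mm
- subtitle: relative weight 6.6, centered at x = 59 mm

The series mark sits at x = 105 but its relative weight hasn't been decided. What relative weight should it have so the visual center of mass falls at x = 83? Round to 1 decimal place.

w ≈ 8.6

Fixed elements: Σw = 6.7 + 7.8 + 3.6 + 6.6 = 24.7, Σw·x = 6.7·84 + 7.8·63 + 3.6·116 + 6.6·59 = 1861.2.
For the centroid to hit 83: (1861.2 + w·105) / (24.7 + w) = 83.
Solving: w = (83·24.7 − 1861.2) / (105 − 83) = 188.9 / 22 ≈ 8.59.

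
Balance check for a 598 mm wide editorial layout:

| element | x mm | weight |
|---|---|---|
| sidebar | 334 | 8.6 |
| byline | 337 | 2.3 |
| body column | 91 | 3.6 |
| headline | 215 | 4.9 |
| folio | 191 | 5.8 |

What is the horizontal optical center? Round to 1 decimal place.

Total weight = 8.6 + 2.3 + 3.6 + 4.9 + 5.8 = 25.2.
Σw·x = 8.6·334 + 2.3·337 + 3.6·91 + 4.9·215 + 5.8·191 = 6136.4, so x̄ = 6136.4/25.2 ≈ 243.51.

x ≈ 243.5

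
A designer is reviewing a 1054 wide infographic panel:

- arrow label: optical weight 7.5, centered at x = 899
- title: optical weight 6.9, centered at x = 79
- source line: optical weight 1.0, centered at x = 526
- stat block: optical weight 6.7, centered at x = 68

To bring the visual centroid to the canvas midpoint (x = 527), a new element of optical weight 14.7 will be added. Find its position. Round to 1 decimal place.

x ≈ 756.8

After adding the new element, total weight = 7.5 + 6.9 + 1.0 + 6.7 + 14.7 = 36.8.
Along x: (8269.2 + 14.7·x) / 36.8 = 527 (existing moment 7.5·899 + 6.9·79 + 1.0·526 + 6.7·68 = 8269.2) ⇒ x = (19393.6 − 8269.2) / 14.7 ≈ 756.76.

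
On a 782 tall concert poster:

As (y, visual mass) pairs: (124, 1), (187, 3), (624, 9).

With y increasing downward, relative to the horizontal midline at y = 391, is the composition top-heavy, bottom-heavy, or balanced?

bottom-heavy

Weights sum to 1 + 3 + 9 = 13.
Σw·y = 1·124 + 3·187 + 9·624 = 6301, so ȳ = 6301/13 ≈ 484.69.
Since 484.7 is below (larger y than) 391, the composition reads bottom-heavy.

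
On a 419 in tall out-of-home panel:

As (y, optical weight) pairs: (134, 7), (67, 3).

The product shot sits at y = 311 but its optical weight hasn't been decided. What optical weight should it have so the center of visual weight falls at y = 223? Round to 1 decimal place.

Known weights sum to 7 + 3 = 10; their moment is 7·134 + 3·67 = 1139.
Set Σw·y/Σw = 223: (1139 + 311w) = 223·(10 + w).
Solving: w = (223·10 − 1139) / (311 − 223) = 1091 / 88 ≈ 12.40.

w ≈ 12.4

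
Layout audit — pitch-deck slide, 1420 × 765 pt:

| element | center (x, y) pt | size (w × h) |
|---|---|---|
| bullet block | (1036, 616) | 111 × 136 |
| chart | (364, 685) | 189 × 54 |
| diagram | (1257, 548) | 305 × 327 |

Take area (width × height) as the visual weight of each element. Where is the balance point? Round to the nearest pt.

Areas → weights: bullet block 111·136 = 15096, chart 189·54 = 10206, diagram 305·327 = 99735; Σw = 125037.
Σw·x = 15096·1036 + 10206·364 + 99735·1257 = 144721335, so x̄ = 144721335/125037 ≈ 1157.43.
Σw·y = 15096·616 + 10206·685 + 99735·548 = 70945026, so ȳ = 70945026/125037 ≈ 567.39.

(1157, 567)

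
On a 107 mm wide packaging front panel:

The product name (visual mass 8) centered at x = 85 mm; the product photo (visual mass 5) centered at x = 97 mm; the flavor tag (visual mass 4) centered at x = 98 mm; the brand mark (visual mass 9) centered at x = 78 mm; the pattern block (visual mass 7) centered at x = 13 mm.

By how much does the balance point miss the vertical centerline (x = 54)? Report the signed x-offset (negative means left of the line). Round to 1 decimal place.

≈ 17.2 mm

Total weight = 8 + 5 + 4 + 9 + 7 = 33.
x-moment: 8·85 + 5·97 + 4·98 + 9·78 + 7·13 = 2350; centroid 2350/33 ≈ 71.21.
Offset from x = 54: 71.21 − 54 ≈ 17.21.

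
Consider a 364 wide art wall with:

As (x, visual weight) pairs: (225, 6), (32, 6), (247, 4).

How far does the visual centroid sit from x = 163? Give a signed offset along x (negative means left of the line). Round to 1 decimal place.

Σw = 6 + 6 + 4 = 16.
x-moment: 6·225 + 6·32 + 4·247 = 2530; centroid 2530/16 ≈ 158.12.
Difference: 158.12 − 163 ≈ -4.88.

≈ -4.9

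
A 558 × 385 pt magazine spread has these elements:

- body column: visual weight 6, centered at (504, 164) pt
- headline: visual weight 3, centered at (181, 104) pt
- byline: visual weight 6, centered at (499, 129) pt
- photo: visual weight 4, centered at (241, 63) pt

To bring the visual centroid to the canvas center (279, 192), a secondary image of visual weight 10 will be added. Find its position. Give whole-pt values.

After adding the secondary image, total weight = 6 + 3 + 6 + 4 + 10 = 29.
Along x: (7525 + 10·x) / 29 = 279 (existing moment 6·504 + 3·181 + 6·499 + 4·241 = 7525) ⇒ x = (8091 − 7525) / 10 ≈ 56.60.
Along y: (2322 + 10·y) / 29 = 192 (existing moment 6·164 + 3·104 + 6·129 + 4·63 = 2322) ⇒ y = (5568 − 2322) / 10 ≈ 324.60.

(57, 325)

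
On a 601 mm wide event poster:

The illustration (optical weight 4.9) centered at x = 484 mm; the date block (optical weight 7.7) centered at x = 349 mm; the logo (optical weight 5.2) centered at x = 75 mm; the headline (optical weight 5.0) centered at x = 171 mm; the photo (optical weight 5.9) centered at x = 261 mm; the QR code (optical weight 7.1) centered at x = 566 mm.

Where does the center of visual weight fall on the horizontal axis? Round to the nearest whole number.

Σw = 4.9 + 7.7 + 5.2 + 5.0 + 5.9 + 7.1 = 35.8.
x-moment: 4.9·484 + 7.7·349 + 5.2·75 + 5.0·171 + 5.9·261 + 7.1·566 = 11862.4; centroid 11862.4/35.8 ≈ 331.35.

x ≈ 331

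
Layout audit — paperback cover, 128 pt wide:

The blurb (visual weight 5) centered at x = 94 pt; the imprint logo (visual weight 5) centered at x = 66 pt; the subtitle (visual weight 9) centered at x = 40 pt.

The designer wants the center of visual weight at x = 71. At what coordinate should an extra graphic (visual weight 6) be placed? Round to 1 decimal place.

x ≈ 102.5

With the extra graphic, Σw becomes 5 + 5 + 9 + 6 = 25.
Along x: (1160 + 6·x) / 25 = 71 (existing moment 5·94 + 5·66 + 9·40 = 1160) ⇒ x = (1775 − 1160) / 6 ≈ 102.50.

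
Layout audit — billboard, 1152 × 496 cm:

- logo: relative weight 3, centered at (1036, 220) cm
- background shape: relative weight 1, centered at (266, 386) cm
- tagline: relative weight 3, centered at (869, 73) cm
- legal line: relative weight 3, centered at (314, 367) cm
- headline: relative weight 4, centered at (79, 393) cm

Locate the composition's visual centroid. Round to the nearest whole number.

Weights sum to 3 + 1 + 3 + 3 + 4 = 14.
x-moment: 3·1036 + 1·266 + 3·869 + 3·314 + 4·79 = 7239; centroid 7239/14 ≈ 517.07.
y-moment: 3·220 + 1·386 + 3·73 + 3·367 + 4·393 = 3938; centroid 3938/14 ≈ 281.29.

(517, 281)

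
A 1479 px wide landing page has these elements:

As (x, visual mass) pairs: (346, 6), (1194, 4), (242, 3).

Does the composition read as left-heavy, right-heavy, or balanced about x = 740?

left-heavy

Weights sum to 6 + 4 + 3 = 13.
x: (6·346 + 4·1194 + 3·242) / 13 = 7578 / 13 ≈ 582.92
Since 582.9 is left of 740, the composition reads left-heavy.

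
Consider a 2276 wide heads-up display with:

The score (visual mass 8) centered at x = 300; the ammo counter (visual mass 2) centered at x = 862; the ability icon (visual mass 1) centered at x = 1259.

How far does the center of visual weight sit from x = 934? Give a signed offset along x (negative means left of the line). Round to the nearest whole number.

≈ -445

Σw = 8 + 2 + 1 = 11.
Σw·x = 8·300 + 2·862 + 1·1259 = 5383, so x̄ = 5383/11 ≈ 489.36.
Difference: 489.36 − 934 ≈ -444.64.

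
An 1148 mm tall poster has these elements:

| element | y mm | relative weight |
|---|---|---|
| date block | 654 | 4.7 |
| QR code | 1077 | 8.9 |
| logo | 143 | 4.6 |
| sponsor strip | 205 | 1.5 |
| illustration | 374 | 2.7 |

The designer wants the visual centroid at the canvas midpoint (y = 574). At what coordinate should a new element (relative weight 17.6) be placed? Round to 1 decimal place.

With the new element, Σw becomes 4.7 + 8.9 + 4.6 + 1.5 + 2.7 + 17.6 = 40.0.
y: target moment 40.0×574 = 22960.0; current 4.7·654 + 8.9·1077 + 4.6·143 + 1.5·205 + 2.7·374 = 14634.2; the new element supplies 8325.8, so y = 8325.8/17.6 ≈ 473.06.

y ≈ 473.1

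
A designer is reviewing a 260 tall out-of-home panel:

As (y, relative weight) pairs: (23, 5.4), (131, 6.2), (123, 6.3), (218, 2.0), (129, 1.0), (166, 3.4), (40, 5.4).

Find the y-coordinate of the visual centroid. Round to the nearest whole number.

y ≈ 103

Total weight = 5.4 + 6.2 + 6.3 + 2.0 + 1.0 + 3.4 + 5.4 = 29.7.
Σw·y = 3056.7; ȳ = 3056.7/29.7 ≈ 102.92.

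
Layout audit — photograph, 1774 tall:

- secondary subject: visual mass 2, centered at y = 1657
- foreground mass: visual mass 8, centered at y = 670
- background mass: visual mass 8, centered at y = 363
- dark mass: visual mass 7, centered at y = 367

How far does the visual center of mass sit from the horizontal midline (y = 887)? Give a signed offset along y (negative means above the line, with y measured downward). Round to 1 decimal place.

Weights sum to 2 + 8 + 8 + 7 = 25.
Σw·y = 2·1657 + 8·670 + 8·363 + 7·367 = 14147, so ȳ = 14147/25 ≈ 565.88.
Difference: 565.88 − 887 ≈ -321.12.

≈ -321.1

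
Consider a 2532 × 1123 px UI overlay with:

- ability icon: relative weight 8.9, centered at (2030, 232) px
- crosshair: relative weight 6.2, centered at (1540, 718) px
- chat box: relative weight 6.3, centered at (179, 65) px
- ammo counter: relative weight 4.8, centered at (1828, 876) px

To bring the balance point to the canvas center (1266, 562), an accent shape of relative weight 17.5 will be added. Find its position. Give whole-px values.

(1018, 767)

After adding the accent shape, total weight = 8.9 + 6.2 + 6.3 + 4.8 + 17.5 = 43.7.
x: need Σw·x = 43.7·1266 = 55324.2. Existing = 8.9·2030 + 6.2·1540 + 6.3·179 + 4.8·1828 = 37517.1. Remainder 17807.1 / 17.5 ≈ 1017.55.
y: need Σw·y = 43.7·562 = 24559.4. Existing = 8.9·232 + 6.2·718 + 6.3·65 + 4.8·876 = 11130.7. Remainder 13428.7 / 17.5 ≈ 767.35.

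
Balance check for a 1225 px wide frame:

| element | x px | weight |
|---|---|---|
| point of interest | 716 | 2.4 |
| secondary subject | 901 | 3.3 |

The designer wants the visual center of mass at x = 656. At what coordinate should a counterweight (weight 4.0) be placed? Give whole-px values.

x ≈ 418

New total weight: (2.4 + 3.3) + 4.0 = 9.7.
Along x: (4691.7 + 4.0·x) / 9.7 = 656 (existing moment 2.4·716 + 3.3·901 = 4691.7) ⇒ x = (6363.2 − 4691.7) / 4.0 ≈ 417.88.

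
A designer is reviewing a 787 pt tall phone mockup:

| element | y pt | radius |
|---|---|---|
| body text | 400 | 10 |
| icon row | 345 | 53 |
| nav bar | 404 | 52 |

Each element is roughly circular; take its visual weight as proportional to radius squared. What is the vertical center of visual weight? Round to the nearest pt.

Weights ∝ r²: body text 10² = 100, icon row 53² = 2809, nav bar 52² = 2704; Σw = 5613.
Σw·y = 100·400 + 2809·345 + 2704·404 = 2101521, so ȳ = 2101521/5613 ≈ 374.40.

y ≈ 374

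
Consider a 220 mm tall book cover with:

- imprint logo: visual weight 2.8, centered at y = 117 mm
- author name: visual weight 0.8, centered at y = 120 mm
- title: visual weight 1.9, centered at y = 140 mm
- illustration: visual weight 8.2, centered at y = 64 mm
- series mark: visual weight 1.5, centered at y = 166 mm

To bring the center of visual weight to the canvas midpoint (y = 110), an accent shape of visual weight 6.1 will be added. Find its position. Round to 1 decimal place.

y ≈ 144.2

With the accent shape, Σw becomes 2.8 + 0.8 + 1.9 + 8.2 + 1.5 + 6.1 = 21.3.
Along y: (1463.4 + 6.1·y) / 21.3 = 110 (existing moment 2.8·117 + 0.8·120 + 1.9·140 + 8.2·64 + 1.5·166 = 1463.4) ⇒ y = (2343.0 − 1463.4) / 6.1 ≈ 144.20.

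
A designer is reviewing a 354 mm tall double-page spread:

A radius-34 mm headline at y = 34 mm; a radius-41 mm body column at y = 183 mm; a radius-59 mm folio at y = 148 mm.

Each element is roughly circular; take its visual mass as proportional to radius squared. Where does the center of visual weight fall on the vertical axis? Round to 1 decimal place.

y ≈ 136.5

Weights ∝ r²: headline 34² = 1156, body column 41² = 1681, folio 59² = 3481; Σw = 6318.
y: (1156·34 + 1681·183 + 3481·148) / 6318 = 862115 / 6318 ≈ 136.45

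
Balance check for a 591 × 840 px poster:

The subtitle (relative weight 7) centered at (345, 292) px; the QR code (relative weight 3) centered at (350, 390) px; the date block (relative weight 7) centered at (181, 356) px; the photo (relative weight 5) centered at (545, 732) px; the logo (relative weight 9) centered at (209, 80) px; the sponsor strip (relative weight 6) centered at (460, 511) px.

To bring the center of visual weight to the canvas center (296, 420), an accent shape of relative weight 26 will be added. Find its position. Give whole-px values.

New total weight: (7 + 3 + 7 + 5 + 9 + 6) + 26 = 63.
x: need Σw·x = 63·296 = 18648. Existing = 7·345 + 3·350 + 7·181 + 5·545 + 9·209 + 6·460 = 12098. Remainder 6550 / 26 ≈ 251.92.
y: need Σw·y = 63·420 = 26460. Existing = 7·292 + 3·390 + 7·356 + 5·732 + 9·80 + 6·511 = 13152. Remainder 13308 / 26 ≈ 511.85.

(252, 512)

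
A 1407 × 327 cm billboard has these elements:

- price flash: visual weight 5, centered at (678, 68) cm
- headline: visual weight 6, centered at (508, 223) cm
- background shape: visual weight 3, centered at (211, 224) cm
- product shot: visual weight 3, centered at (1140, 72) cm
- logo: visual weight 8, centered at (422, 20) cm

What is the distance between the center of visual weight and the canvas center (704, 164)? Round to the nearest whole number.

Σw = 5 + 6 + 3 + 3 + 8 = 25.
x-moment: 5·678 + 6·508 + 3·211 + 3·1140 + 8·422 = 13867; centroid 13867/25 ≈ 554.68.
y-moment: 5·68 + 6·223 + 3·224 + 3·72 + 8·20 = 2726; centroid 2726/25 ≈ 109.04.
Offset from (704, 164): Δx ≈ -149.32, Δy ≈ -54.96; distance = √(Δx² + Δy²) ≈ 159.11.

≈ 159 cm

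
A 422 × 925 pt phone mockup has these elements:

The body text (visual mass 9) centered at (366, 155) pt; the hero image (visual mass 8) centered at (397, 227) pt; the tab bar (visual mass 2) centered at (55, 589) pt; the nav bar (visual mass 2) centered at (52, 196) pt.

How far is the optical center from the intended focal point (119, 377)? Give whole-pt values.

Total weight = 9 + 8 + 2 + 2 = 21.
Σw·x = 9·366 + 8·397 + 2·55 + 2·52 = 6684, so x̄ = 6684/21 ≈ 318.29.
Σw·y = 9·155 + 8·227 + 2·589 + 2·196 = 4781, so ȳ = 4781/21 ≈ 227.67.
Relative to (119, 377): Δ = (199.29, -149.33); |Δ| = √(199.29² + -149.33²) ≈ 249.03.

≈ 249 pt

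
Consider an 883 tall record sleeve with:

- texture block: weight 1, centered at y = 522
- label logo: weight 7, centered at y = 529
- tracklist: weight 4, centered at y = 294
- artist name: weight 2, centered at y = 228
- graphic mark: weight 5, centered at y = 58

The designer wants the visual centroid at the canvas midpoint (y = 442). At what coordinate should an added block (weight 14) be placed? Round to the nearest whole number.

New total weight: (1 + 7 + 4 + 2 + 5) + 14 = 33.
y: target moment 33×442 = 14586; current 1·522 + 7·529 + 4·294 + 2·228 + 5·58 = 6147; the added block supplies 8439, so y = 8439/14 ≈ 602.79.

y ≈ 603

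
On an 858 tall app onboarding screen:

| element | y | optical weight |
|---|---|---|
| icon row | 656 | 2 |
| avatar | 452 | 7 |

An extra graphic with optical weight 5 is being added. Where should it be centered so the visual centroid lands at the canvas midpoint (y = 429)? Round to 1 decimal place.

y ≈ 306.0

With the extra graphic, Σw becomes 2 + 7 + 5 = 14.
y: need Σw·y = 14·429 = 6006. Existing = 2·656 + 7·452 = 4476. Remainder 1530 / 5 ≈ 306.00.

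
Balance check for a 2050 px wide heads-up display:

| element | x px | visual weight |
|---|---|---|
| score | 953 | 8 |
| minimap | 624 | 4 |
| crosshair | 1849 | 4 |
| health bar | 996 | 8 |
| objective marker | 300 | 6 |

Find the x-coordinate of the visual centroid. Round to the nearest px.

Weights sum to 8 + 4 + 4 + 8 + 6 = 30.
Σw·x = 8·953 + 4·624 + 4·1849 + 8·996 + 6·300 = 27284, so x̄ = 27284/30 ≈ 909.47.

x ≈ 909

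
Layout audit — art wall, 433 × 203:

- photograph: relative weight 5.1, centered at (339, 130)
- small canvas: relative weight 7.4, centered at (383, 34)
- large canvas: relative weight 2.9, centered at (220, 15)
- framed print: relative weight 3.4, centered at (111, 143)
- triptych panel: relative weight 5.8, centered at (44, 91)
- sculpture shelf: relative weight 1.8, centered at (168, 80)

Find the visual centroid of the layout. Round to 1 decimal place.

Total weight = 5.1 + 7.4 + 2.9 + 3.4 + 5.8 + 1.8 = 26.4.
x: (5.1·339 + 7.4·383 + 2.9·220 + 3.4·111 + 5.8·44 + 1.8·168) / 26.4 = 6136.1 / 26.4 ≈ 232.43
y: (5.1·130 + 7.4·34 + 2.9·15 + 3.4·143 + 5.8·91 + 1.8·80) / 26.4 = 2116.1 / 26.4 ≈ 80.16

(232.4, 80.2)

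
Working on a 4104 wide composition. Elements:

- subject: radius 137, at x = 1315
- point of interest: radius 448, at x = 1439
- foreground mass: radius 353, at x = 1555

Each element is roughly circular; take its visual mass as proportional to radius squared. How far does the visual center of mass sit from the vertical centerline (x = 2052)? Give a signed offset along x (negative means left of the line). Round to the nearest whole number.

≈ -578

r² weights: subject 137² = 18769, point of interest 448² = 200704, foreground mass 353² = 124609. Total = 344082.
Σw·x = 18769·1315 + 200704·1439 + 124609·1555 = 507261286, so x̄ = 507261286/344082 ≈ 1474.25.
Difference: 1474.25 − 2052 ≈ -577.75.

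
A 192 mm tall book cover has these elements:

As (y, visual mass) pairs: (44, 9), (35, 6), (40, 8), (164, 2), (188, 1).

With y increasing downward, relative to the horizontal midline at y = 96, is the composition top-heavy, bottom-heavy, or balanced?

top-heavy

Total weight = 9 + 6 + 8 + 2 + 1 = 26.
y: (9·44 + 6·35 + 8·40 + 2·164 + 1·188) / 26 = 1442 / 26 ≈ 55.46
Since 55.5 is above (smaller y than) 96, the composition reads top-heavy.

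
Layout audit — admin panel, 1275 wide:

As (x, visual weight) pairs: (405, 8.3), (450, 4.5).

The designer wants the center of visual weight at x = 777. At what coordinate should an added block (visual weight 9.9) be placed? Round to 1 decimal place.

x ≈ 1237.5

After adding the added block, total weight = 8.3 + 4.5 + 9.9 = 22.7.
Along x: (5386.5 + 9.9·x) / 22.7 = 777 (existing moment 8.3·405 + 4.5·450 = 5386.5) ⇒ x = (17637.9 − 5386.5) / 9.9 ≈ 1237.52.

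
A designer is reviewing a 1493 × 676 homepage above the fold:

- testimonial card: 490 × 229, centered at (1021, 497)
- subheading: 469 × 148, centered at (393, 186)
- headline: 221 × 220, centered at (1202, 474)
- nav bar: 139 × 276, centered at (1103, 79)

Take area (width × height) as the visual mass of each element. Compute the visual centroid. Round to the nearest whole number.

Areas: testimonial card 490·229 = 112210, subheading 469·148 = 69412, headline 221·220 = 48620, nav bar 139·276 = 38364. Total weight = 268606.
x-moment: 112210·1021 + 69412·393 + 48620·1202 + 38364·1103 = 242602058; centroid 242602058/268606 ≈ 903.19.
y-moment: 112210·497 + 69412·186 + 48620·474 + 38364·79 = 94755638; centroid 94755638/268606 ≈ 352.77.

(903, 353)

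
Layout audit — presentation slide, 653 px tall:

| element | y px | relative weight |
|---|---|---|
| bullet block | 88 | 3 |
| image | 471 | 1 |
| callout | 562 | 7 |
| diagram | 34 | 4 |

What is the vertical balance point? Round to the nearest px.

Weights sum to 3 + 1 + 7 + 4 = 15.
Σw·y = 3·88 + 1·471 + 7·562 + 4·34 = 4805, so ȳ = 4805/15 ≈ 320.33.

y ≈ 320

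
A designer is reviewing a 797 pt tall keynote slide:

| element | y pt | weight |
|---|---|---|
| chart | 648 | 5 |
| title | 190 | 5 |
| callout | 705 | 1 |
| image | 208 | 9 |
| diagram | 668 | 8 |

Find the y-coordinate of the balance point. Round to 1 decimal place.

Σw = 5 + 5 + 1 + 9 + 8 = 28.
y-moment: 5·648 + 5·190 + 1·705 + 9·208 + 8·668 = 12111; centroid 12111/28 ≈ 432.54.

y ≈ 432.5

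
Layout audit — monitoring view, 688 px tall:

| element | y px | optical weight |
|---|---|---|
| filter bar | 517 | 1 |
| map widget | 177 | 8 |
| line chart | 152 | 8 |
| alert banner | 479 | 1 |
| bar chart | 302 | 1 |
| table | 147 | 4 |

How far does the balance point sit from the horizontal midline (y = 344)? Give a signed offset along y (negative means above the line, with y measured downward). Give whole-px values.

≈ -148 px

Total weight = 1 + 8 + 8 + 1 + 1 + 4 = 23.
y-moment: 1·517 + 8·177 + 8·152 + 1·479 + 1·302 + 4·147 = 4518; centroid 4518/23 ≈ 196.43.
Against y = 344, that's 196.43 − 344 = -147.57.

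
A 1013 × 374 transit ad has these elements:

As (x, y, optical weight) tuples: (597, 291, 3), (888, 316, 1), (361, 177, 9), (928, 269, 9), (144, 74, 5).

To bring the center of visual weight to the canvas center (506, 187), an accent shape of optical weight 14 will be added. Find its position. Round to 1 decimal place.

(410.4, 149.6)

New total weight: (3 + 1 + 9 + 9 + 5) + 14 = 41.
x: need Σw·x = 41·506 = 20746. Existing = 3·597 + 1·888 + 9·361 + 9·928 + 5·144 = 15000. Remainder 5746 / 14 ≈ 410.43.
y: need Σw·y = 41·187 = 7667. Existing = 3·291 + 1·316 + 9·177 + 9·269 + 5·74 = 5573. Remainder 2094 / 14 ≈ 149.57.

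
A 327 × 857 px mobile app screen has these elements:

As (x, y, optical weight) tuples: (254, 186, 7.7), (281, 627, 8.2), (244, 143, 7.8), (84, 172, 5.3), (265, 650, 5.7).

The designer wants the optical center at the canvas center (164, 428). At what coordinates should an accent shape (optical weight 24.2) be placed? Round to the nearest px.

(64, 533)

New total weight: (7.7 + 8.2 + 7.8 + 5.3 + 5.7) + 24.2 = 58.9.
x: target moment 58.9×164 = 9659.6; current 7.7·254 + 8.2·281 + 7.8·244 + 5.3·84 + 5.7·265 = 8118.9; the accent shape supplies 1540.7, so x = 1540.7/24.2 ≈ 63.67.
y: target moment 58.9×428 = 25209.2; current 7.7·186 + 8.2·627 + 7.8·143 + 5.3·172 + 5.7·650 = 12305.6; the accent shape supplies 12903.6, so y = 12903.6/24.2 ≈ 533.21.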